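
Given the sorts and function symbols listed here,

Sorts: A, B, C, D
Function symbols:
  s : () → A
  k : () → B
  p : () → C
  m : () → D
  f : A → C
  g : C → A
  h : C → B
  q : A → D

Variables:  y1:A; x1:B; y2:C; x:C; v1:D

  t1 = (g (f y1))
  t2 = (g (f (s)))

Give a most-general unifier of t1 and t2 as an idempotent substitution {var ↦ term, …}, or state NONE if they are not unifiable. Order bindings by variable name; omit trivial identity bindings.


{y1 ↦ (s)}


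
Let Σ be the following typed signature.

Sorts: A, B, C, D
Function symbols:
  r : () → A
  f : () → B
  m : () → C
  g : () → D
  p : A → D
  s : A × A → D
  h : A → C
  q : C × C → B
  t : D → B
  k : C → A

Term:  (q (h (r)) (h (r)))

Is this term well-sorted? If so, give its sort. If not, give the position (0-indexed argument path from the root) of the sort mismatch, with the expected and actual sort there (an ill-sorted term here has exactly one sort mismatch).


well-sorted; sort = B

    (r) : A
  (h (r)) : C
    (r) : A
  (h (r)) : C
(q (h (r)) (h (r))) : B


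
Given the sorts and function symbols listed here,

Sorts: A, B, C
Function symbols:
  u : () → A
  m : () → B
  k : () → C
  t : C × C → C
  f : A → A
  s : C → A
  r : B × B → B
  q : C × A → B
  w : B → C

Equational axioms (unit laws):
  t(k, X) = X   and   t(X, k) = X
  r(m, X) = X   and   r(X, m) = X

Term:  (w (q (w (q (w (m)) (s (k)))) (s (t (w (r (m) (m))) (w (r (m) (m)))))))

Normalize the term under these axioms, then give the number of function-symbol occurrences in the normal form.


1. (w (q (w (q (w (m)) (s (k)))) (s (t (w (r (m) (m))) (w (r (m) (m)))))))  →  (w (q (w (q (w (m)) (s (k)))) (s (t (w (m)) (w (r (m) (m)))))))
2. (w (q (w (q (w (m)) (s (k)))) (s (t (w (m)) (w (r (m) (m)))))))  →  (w (q (w (q (w (m)) (s (k)))) (s (t (w (m)) (w (m))))))
normal form: (w (q (w (q (w (m)) (s (k)))) (s (t (w (m)) (w (m))))))

size = 14


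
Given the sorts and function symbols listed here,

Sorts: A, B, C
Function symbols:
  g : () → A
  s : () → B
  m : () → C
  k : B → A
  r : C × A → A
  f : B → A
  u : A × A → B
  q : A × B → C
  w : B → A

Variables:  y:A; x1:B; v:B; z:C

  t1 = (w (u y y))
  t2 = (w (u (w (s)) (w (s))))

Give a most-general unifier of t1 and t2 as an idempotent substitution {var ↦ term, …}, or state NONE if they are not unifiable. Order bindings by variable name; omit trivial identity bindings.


{y ↦ (w (s))}


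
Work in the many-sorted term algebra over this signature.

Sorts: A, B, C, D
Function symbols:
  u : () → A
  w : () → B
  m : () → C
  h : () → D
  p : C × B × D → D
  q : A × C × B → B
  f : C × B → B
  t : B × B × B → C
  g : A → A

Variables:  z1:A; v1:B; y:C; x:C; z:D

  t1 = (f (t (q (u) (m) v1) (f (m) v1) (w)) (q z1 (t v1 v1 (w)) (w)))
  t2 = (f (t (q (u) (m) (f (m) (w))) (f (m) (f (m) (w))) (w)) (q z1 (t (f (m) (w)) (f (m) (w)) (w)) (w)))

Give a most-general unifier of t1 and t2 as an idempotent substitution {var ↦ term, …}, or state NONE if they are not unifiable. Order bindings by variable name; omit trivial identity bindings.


{v1 ↦ (f (m) (w))}


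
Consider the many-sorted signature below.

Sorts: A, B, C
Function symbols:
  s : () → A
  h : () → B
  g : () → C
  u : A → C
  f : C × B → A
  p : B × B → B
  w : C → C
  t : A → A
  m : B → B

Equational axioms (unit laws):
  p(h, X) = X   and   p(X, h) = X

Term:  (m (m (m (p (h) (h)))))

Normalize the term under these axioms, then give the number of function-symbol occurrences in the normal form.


size = 4

1. (m (m (m (p (h) (h)))))  →  (m (m (m (h))))
normal form: (m (m (m (h))))


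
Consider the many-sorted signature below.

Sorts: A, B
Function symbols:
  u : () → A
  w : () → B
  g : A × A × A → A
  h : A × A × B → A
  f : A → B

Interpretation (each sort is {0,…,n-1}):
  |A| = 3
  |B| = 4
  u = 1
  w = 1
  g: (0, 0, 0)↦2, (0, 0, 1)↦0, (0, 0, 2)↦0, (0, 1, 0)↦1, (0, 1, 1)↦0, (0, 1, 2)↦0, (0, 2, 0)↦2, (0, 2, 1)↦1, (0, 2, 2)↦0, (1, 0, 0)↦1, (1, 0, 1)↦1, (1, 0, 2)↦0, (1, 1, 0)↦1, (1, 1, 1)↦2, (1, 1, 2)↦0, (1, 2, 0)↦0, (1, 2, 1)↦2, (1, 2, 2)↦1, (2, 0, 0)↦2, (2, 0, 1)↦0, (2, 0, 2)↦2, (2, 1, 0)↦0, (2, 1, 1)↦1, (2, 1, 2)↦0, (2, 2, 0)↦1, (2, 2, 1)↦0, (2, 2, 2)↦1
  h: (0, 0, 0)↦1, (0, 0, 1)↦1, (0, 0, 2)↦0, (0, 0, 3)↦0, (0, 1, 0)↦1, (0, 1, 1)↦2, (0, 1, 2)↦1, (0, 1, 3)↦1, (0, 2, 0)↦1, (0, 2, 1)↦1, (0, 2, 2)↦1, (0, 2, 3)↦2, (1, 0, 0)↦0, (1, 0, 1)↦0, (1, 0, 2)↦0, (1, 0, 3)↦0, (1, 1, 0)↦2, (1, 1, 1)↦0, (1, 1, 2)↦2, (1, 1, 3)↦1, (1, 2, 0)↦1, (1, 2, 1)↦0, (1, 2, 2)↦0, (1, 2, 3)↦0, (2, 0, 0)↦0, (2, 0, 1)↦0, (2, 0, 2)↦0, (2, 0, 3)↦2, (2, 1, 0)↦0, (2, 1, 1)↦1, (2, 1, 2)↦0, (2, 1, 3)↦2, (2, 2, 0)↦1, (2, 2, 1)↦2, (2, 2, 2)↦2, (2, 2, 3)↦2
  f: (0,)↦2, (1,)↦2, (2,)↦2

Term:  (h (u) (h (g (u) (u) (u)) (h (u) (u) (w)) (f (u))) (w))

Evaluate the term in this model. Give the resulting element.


value = 0

  u = 1
  u = 1
  u = 1
  u = 1
  (g (u) (u) (u)) = g(1, 1, 1) = 2
  u = 1
  u = 1
  w = 1
  (h (u) (u) (w)) = h(1, 1, 1) = 0
  u = 1
  (f (u)) = f(1,) = 2
  (h (g (u) (u) (u)) (h (u) (u) (w)) (f (u))) = h(2, 0, 2) = 0
  w = 1
  (h (u) (h (g (u) (u) (u)) (h (u) (u) (w)) (f (u))) (w)) = h(1, 0, 1) = 0


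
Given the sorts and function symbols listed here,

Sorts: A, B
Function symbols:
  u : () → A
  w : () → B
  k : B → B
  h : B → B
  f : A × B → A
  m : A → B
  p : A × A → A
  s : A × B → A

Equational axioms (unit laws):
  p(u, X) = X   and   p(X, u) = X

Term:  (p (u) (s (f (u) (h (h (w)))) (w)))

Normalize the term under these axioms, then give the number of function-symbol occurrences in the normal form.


size = 7

1. (p (u) (s (f (u) (h (h (w)))) (w)))  →  (s (f (u) (h (h (w)))) (w))
normal form: (s (f (u) (h (h (w)))) (w))


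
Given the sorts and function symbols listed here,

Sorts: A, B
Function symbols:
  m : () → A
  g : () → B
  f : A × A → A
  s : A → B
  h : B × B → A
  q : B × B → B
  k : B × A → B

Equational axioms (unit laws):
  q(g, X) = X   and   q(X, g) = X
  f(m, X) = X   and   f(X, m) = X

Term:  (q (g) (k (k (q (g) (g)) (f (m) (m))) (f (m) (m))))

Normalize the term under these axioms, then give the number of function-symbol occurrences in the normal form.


size = 5

1. (q (g) (k (k (q (g) (g)) (f (m) (m))) (f (m) (m))))  →  (k (k (q (g) (g)) (f (m) (m))) (f (m) (m)))
2. (k (k (q (g) (g)) (f (m) (m))) (f (m) (m)))  →  (k (k (g) (f (m) (m))) (f (m) (m)))
3. (k (k (g) (f (m) (m))) (f (m) (m)))  →  (k (k (g) (m)) (f (m) (m)))
4. (k (k (g) (m)) (f (m) (m)))  →  (k (k (g) (m)) (m))
normal form: (k (k (g) (m)) (m))


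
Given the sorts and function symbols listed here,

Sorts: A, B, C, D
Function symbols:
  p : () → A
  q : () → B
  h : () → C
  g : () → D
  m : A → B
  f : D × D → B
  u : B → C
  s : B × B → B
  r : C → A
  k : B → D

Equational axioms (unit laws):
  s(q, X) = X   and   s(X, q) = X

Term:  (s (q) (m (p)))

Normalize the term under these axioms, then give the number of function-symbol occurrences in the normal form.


size = 2

1. (s (q) (m (p)))  →  (m (p))
normal form: (m (p))


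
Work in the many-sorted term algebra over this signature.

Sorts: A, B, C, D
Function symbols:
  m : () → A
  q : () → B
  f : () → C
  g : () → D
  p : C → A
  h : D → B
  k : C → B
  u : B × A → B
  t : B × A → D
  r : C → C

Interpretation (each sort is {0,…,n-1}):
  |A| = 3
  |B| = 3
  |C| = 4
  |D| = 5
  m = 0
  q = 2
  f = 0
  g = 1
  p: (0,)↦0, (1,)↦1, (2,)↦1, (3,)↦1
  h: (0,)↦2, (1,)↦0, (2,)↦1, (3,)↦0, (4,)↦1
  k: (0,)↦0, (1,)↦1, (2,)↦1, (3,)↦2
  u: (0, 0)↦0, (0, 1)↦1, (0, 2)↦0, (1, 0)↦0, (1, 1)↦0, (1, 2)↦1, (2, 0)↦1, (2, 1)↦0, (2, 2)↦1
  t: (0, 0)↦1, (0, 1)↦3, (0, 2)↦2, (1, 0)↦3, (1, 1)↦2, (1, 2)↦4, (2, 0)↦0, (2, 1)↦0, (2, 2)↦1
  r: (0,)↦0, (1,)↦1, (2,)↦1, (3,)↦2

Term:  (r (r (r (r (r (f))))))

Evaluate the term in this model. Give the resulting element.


  f = 0
  (r (f)) = r(0,) = 0
  (r (r (f))) = r(0,) = 0
  (r (r (r (f)))) = r(0,) = 0
  (r (r (r (r (f))))) = r(0,) = 0
  (r (r (r (r (r (f)))))) = r(0,) = 0

value = 0


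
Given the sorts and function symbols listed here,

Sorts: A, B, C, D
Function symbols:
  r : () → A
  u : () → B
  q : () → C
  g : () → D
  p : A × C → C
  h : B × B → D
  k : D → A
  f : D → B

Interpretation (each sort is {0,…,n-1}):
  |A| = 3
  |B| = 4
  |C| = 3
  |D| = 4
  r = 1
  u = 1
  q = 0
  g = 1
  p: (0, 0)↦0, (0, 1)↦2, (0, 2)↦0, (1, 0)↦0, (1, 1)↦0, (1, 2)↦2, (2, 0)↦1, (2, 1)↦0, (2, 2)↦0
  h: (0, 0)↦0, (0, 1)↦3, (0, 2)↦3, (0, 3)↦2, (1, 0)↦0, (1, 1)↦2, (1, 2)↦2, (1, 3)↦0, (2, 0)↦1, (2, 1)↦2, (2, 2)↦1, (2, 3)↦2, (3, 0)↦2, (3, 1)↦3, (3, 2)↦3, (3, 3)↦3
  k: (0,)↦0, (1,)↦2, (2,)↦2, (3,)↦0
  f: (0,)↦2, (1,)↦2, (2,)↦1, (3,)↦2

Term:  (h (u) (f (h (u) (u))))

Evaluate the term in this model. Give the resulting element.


value = 2

  u = 1
  u = 1
  u = 1
  (h (u) (u)) = h(1, 1) = 2
  (f (h (u) (u))) = f(2,) = 1
  (h (u) (f (h (u) (u)))) = h(1, 1) = 2


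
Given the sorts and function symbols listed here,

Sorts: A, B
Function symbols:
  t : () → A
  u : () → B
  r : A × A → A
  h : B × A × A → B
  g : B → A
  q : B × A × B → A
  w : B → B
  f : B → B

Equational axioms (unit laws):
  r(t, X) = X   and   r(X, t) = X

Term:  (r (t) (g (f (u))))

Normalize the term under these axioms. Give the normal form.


1. (r (t) (g (f (u))))  →  (g (f (u)))

normal form = (g (f (u)))


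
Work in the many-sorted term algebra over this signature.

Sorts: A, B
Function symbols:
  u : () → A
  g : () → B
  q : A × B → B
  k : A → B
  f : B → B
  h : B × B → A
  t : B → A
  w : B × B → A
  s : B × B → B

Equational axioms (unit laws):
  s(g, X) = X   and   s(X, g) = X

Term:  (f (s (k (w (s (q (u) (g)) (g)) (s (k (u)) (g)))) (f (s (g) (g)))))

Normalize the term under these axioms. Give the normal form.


1. (f (s (k (w (s (q (u) (g)) (g)) (s (k (u)) (g)))) (f (s (g) (g)))))  →  (f (s (k (w (q (u) (g)) (s (k (u)) (g)))) (f (s (g) (g)))))
2. (f (s (k (w (q (u) (g)) (s (k (u)) (g)))) (f (s (g) (g)))))  →  (f (s (k (w (q (u) (g)) (k (u)))) (f (s (g) (g)))))
3. (f (s (k (w (q (u) (g)) (k (u)))) (f (s (g) (g)))))  →  (f (s (k (w (q (u) (g)) (k (u)))) (f (g))))

normal form = (f (s (k (w (q (u) (g)) (k (u)))) (f (g))))


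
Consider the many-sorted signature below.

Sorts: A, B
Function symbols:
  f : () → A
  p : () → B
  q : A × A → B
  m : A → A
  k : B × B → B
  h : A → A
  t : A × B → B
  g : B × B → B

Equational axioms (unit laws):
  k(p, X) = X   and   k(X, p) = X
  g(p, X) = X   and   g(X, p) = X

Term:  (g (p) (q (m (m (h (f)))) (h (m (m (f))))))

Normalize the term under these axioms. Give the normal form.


normal form = (q (m (m (h (f)))) (h (m (m (f)))))

1. (g (p) (q (m (m (h (f)))) (h (m (m (f))))))  →  (q (m (m (h (f)))) (h (m (m (f)))))


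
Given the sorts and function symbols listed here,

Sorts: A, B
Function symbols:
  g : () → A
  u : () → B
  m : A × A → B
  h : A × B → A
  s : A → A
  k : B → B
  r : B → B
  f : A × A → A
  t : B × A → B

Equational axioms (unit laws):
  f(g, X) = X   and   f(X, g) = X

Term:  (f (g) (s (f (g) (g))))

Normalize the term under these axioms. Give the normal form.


normal form = (s (g))

1. (f (g) (s (f (g) (g))))  →  (s (f (g) (g)))
2. (s (f (g) (g)))  →  (s (g))


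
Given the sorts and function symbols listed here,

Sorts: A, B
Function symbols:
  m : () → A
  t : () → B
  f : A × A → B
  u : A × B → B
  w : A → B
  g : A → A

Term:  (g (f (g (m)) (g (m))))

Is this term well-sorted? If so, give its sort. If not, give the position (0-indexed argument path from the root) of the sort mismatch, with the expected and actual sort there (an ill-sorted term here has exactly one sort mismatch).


      (m) : A
    (g (m)) : A
      (m) : A
    (g (m)) : A
  (f (g (m)) (g (m))) : B
(g (f (g (m)) (g (m)))) : ✗ arg 0 at [0] has sort B, expected A

ill-sorted at position [0]: expected A, got B


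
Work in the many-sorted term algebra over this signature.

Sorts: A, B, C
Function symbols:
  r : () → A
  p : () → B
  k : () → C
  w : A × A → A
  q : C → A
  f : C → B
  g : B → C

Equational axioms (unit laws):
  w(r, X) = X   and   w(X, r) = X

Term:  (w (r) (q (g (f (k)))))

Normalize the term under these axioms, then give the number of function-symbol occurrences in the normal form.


size = 4

1. (w (r) (q (g (f (k)))))  →  (q (g (f (k))))
normal form: (q (g (f (k))))


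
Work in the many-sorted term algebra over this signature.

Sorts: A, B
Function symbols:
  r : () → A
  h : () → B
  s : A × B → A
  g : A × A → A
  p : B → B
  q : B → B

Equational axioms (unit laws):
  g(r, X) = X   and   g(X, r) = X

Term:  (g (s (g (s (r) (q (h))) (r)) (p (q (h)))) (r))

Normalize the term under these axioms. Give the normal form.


normal form = (s (s (r) (q (h))) (p (q (h))))

1. (g (s (g (s (r) (q (h))) (r)) (p (q (h)))) (r))  →  (s (g (s (r) (q (h))) (r)) (p (q (h))))
2. (s (g (s (r) (q (h))) (r)) (p (q (h))))  →  (s (s (r) (q (h))) (p (q (h))))


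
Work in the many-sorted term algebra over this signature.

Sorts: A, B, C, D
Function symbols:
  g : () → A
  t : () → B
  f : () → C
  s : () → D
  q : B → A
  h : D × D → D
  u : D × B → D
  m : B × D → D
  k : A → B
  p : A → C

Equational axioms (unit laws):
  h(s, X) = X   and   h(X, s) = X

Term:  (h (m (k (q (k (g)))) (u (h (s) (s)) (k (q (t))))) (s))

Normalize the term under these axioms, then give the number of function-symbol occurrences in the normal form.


size = 10

1. (h (m (k (q (k (g)))) (u (h (s) (s)) (k (q (t))))) (s))  →  (m (k (q (k (g)))) (u (h (s) (s)) (k (q (t)))))
2. (m (k (q (k (g)))) (u (h (s) (s)) (k (q (t)))))  →  (m (k (q (k (g)))) (u (s) (k (q (t)))))
normal form: (m (k (q (k (g)))) (u (s) (k (q (t)))))


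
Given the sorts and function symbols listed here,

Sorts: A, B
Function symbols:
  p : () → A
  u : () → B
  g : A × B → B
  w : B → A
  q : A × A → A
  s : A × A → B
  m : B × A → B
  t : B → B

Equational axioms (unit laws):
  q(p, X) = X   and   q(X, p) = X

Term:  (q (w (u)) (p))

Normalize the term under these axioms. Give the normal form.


normal form = (w (u))

1. (q (w (u)) (p))  →  (w (u))


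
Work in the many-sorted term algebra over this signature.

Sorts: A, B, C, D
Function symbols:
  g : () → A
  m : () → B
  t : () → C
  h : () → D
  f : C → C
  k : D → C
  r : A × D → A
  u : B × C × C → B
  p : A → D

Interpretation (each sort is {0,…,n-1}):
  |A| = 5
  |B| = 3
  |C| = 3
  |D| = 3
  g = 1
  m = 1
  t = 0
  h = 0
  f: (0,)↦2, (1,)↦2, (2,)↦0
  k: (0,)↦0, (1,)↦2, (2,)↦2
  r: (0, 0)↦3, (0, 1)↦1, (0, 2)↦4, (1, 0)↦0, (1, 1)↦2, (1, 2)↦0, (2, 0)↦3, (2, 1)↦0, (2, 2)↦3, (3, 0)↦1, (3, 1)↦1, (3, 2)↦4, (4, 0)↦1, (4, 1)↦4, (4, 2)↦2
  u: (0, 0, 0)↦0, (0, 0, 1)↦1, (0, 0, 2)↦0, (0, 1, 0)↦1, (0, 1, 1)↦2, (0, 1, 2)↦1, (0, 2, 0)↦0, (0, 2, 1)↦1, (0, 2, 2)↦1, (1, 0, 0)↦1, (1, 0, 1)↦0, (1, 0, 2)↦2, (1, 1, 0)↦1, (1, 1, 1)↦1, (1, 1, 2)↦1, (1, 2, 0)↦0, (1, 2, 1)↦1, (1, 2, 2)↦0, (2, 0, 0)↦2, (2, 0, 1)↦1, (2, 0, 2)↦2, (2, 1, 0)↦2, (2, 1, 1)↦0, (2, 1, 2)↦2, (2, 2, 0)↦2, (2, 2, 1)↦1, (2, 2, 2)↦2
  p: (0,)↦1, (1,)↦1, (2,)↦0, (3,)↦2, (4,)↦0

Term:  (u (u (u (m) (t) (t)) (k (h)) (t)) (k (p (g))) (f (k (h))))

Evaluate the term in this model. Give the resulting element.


value = 0

  m = 1
  t = 0
  t = 0
  (u (m) (t) (t)) = u(1, 0, 0) = 1
  h = 0
  (k (h)) = k(0,) = 0
  t = 0
  (u (u (m) (t) (t)) (k (h)) (t)) = u(1, 0, 0) = 1
  g = 1
  (p (g)) = p(1,) = 1
  (k (p (g))) = k(1,) = 2
  h = 0
  (k (h)) = k(0,) = 0
  (f (k (h))) = f(0,) = 2
  (u (u (u (m) (t) (t)) (k (h)) (t)) (k (p (g))) (f (k (h)))) = u(1, 2, 2) = 0


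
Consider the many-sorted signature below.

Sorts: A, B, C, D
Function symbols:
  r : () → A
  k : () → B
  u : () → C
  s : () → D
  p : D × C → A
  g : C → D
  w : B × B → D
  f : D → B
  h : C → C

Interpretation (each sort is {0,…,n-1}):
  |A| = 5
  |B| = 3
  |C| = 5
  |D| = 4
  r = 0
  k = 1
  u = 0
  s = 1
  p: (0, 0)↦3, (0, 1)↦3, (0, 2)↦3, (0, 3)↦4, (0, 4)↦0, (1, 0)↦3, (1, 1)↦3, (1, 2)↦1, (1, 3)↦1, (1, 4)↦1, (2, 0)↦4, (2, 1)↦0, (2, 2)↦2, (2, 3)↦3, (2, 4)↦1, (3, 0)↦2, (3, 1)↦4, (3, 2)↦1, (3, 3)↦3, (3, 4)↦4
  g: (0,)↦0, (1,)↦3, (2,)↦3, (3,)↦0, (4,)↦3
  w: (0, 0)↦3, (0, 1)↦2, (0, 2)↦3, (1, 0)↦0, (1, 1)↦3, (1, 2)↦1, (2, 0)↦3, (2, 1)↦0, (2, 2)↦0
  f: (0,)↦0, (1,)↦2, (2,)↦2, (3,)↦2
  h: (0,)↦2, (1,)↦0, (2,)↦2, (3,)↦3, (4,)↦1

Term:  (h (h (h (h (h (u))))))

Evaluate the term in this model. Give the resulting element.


value = 2

  u = 0
  (h (u)) = h(0,) = 2
  (h (h (u))) = h(2,) = 2
  (h (h (h (u)))) = h(2,) = 2
  (h (h (h (h (u))))) = h(2,) = 2
  (h (h (h (h (h (u)))))) = h(2,) = 2


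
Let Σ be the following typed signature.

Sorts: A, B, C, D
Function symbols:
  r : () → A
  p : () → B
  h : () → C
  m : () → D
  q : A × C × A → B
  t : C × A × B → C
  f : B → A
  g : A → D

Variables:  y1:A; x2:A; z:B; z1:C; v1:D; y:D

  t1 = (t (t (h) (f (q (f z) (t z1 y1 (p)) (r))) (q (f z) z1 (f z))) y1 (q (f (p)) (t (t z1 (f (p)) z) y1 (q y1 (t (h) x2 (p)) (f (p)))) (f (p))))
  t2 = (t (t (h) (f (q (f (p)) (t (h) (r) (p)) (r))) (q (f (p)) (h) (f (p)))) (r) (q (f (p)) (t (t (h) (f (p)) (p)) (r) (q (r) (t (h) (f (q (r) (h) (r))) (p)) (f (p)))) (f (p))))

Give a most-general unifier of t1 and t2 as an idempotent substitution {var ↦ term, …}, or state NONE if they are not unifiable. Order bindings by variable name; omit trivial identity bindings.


{x2 ↦ (f (q (r) (h) (r))), y1 ↦ (r), z ↦ (p), z1 ↦ (h)}


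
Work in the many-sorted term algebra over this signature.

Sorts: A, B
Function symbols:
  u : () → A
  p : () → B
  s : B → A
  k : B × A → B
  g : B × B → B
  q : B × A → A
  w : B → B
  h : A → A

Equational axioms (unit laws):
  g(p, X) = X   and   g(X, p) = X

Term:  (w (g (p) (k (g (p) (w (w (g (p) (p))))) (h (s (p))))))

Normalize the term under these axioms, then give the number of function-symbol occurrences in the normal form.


1. (w (g (p) (k (g (p) (w (w (g (p) (p))))) (h (s (p))))))  →  (w (k (g (p) (w (w (g (p) (p))))) (h (s (p)))))
2. (w (k (g (p) (w (w (g (p) (p))))) (h (s (p)))))  →  (w (k (w (w (g (p) (p)))) (h (s (p)))))
3. (w (k (w (w (g (p) (p)))) (h (s (p)))))  →  (w (k (w (w (p))) (h (s (p)))))
normal form: (w (k (w (w (p))) (h (s (p)))))

size = 8


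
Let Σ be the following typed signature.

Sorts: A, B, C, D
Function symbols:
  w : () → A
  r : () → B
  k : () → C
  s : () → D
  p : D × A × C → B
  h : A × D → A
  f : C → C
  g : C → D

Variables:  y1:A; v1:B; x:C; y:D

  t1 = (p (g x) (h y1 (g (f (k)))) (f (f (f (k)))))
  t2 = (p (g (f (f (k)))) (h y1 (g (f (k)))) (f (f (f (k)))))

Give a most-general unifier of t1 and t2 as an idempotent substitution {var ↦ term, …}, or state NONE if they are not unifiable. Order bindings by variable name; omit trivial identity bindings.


{x ↦ (f (f (k)))}


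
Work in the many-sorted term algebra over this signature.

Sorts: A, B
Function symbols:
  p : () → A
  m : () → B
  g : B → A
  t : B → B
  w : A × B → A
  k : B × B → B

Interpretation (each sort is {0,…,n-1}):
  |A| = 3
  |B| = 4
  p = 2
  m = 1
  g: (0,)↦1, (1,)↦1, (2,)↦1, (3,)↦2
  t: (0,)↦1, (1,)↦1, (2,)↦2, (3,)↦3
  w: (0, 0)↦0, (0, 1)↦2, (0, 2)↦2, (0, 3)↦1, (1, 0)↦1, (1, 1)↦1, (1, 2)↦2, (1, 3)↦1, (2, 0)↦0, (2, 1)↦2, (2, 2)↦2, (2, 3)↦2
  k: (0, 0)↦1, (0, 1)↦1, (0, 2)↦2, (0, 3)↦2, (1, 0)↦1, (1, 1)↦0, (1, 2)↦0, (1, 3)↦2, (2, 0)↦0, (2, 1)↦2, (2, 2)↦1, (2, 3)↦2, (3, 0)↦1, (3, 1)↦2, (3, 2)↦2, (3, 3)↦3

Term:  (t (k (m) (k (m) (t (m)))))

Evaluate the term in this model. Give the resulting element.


value = 1

  m = 1
  m = 1
  m = 1
  (t (m)) = t(1,) = 1
  (k (m) (t (m))) = k(1, 1) = 0
  (k (m) (k (m) (t (m)))) = k(1, 0) = 1
  (t (k (m) (k (m) (t (m))))) = t(1,) = 1


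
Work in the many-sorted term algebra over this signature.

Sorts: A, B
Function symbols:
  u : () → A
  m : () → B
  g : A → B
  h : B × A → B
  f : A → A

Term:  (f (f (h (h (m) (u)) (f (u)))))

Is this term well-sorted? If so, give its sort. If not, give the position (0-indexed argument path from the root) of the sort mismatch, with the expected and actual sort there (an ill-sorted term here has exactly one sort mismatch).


ill-sorted at position [0, 0]: expected A, got B

        (m) : B
        (u) : A
      (h (m) (u)) : B
        (u) : A
      (f (u)) : A
    (h (h (m) (u)) (f (u))) : B
  (f (h (h (m) (u)) (f (u)))) : ✗ arg 0 at [0, 0] has sort B, expected A


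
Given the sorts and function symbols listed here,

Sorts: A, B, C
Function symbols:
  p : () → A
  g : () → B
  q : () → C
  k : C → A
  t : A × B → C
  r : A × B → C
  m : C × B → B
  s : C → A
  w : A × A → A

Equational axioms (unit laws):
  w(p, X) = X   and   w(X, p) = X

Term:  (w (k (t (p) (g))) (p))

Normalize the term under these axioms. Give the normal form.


1. (w (k (t (p) (g))) (p))  →  (k (t (p) (g)))

normal form = (k (t (p) (g)))


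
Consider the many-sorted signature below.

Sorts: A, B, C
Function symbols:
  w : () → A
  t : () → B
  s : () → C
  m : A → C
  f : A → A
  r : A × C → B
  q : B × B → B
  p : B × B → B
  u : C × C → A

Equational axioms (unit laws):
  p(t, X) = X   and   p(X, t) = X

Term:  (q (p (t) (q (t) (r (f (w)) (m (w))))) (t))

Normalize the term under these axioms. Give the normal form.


1. (q (p (t) (q (t) (r (f (w)) (m (w))))) (t))  →  (q (q (t) (r (f (w)) (m (w)))) (t))

normal form = (q (q (t) (r (f (w)) (m (w)))) (t))


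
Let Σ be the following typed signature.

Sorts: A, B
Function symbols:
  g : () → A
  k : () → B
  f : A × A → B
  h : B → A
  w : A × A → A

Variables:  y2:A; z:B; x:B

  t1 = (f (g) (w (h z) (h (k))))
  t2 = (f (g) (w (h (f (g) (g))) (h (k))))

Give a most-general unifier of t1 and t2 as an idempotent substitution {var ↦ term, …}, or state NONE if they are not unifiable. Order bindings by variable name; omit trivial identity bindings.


{z ↦ (f (g) (g))}


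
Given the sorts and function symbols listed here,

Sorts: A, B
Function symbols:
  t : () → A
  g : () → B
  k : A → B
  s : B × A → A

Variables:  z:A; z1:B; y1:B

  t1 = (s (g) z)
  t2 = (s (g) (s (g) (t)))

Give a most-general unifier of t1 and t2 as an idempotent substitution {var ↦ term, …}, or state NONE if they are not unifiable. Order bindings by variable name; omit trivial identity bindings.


{z ↦ (s (g) (t))}


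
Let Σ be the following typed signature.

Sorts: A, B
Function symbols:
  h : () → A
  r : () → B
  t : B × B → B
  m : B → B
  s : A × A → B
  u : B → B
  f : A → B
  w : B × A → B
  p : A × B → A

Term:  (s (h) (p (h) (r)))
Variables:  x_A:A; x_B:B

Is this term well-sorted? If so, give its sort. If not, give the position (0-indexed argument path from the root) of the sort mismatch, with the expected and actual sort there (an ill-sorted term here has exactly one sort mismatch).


well-sorted; sort = B

  (h) : A
    (h) : A
    (r) : B
  (p (h) (r)) : A
(s (h) (p (h) (r))) : B


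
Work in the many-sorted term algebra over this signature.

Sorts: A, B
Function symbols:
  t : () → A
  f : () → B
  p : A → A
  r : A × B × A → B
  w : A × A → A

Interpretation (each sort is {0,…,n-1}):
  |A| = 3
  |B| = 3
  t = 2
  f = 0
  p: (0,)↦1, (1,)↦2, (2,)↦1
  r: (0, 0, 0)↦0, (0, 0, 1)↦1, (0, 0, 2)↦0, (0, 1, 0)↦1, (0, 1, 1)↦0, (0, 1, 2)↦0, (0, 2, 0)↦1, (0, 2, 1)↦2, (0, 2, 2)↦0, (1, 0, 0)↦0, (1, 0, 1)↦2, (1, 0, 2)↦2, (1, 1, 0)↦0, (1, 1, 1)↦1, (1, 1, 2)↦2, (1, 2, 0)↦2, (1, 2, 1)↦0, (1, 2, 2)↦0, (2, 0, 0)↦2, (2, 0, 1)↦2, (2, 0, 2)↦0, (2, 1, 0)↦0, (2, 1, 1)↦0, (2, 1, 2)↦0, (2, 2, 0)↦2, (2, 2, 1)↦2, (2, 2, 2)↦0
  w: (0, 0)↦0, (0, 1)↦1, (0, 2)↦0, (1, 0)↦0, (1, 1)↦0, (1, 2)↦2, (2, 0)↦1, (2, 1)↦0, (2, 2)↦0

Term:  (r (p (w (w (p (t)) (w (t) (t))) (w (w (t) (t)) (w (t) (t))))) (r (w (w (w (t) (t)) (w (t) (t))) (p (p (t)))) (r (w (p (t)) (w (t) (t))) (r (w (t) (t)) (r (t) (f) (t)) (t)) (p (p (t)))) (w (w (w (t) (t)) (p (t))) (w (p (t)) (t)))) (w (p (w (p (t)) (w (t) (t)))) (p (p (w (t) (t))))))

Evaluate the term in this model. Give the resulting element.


  t = 2
  (p (t)) = p(2,) = 1
  t = 2
  t = 2
  (w (t) (t)) = w(2, 2) = 0
  (w (p (t)) (w (t) (t))) = w(1, 0) = 0
  t = 2
  t = 2
  (w (t) (t)) = w(2, 2) = 0
  t = 2
  t = 2
  (w (t) (t)) = w(2, 2) = 0
  (w (w (t) (t)) (w (t) (t))) = w(0, 0) = 0
  (w (w (p (t)) (w (t) (t))) (w (w (t) (t)) (w (t) (t)))) = w(0, 0) = 0
  (p (w (w (p (t)) (w (t) (t))) (w (w (t) (t)) (w (t) (t))))) = p(0,) = 1
  t = 2
  t = 2
  (w (t) (t)) = w(2, 2) = 0
  t = 2
  t = 2
  (w (t) (t)) = w(2, 2) = 0
  (w (w (t) (t)) (w (t) (t))) = w(0, 0) = 0
  t = 2
  (p (t)) = p(2,) = 1
  (p (p (t))) = p(1,) = 2
  (w (w (w (t) (t)) (w (t) (t))) (p (p (t)))) = w(0, 2) = 0
  t = 2
  (p (t)) = p(2,) = 1
  t = 2
  t = 2
  (w (t) (t)) = w(2, 2) = 0
  (w (p (t)) (w (t) (t))) = w(1, 0) = 0
  t = 2
  t = 2
  (w (t) (t)) = w(2, 2) = 0
  t = 2
  f = 0
  t = 2
  (r (t) (f) (t)) = r(2, 0, 2) = 0
  t = 2
  (r (w (t) (t)) (r (t) (f) (t)) (t)) = r(0, 0, 2) = 0
  t = 2
  (p (t)) = p(2,) = 1
  (p (p (t))) = p(1,) = 2
  (r (w (p (t)) (w (t) (t))) (r (w (t) (t)) (r (t) (f) (t)) (t)) (p (p (t)))) = r(0, 0, 2) = 0
  t = 2
  t = 2
  (w (t) (t)) = w(2, 2) = 0
  t = 2
  (p (t)) = p(2,) = 1
  (w (w (t) (t)) (p (t))) = w(0, 1) = 1
  t = 2
  (p (t)) = p(2,) = 1
  t = 2
  (w (p (t)) (t)) = w(1, 2) = 2
  (w (w (w (t) (t)) (p (t))) (w (p (t)) (t))) = w(1, 2) = 2
  (r (w (w (w (t) (t)) (w (t) (t))) (p (p (t)))) (r (w (p (t)) (w (t) (t))) (r (w (t) (t)) (r (t) (f) (t)) (t)) (p (p (t)))) (w (w (w (t) (t)) (p (t))) (w (p (t)) (t)))) = r(0, 0, 2) = 0
  t = 2
  (p (t)) = p(2,) = 1
  t = 2
  t = 2
  (w (t) (t)) = w(2, 2) = 0
  (w (p (t)) (w (t) (t))) = w(1, 0) = 0
  (p (w (p (t)) (w (t) (t)))) = p(0,) = 1
  t = 2
  t = 2
  (w (t) (t)) = w(2, 2) = 0
  (p (w (t) (t))) = p(0,) = 1
  (p (p (w (t) (t)))) = p(1,) = 2
  (w (p (w (p (t)) (w (t) (t)))) (p (p (w (t) (t))))) = w(1, 2) = 2
  (r (p (w (w (p (t)) (w (t) (t))) (w (w (t) (t)) (w (t) (t))))) (r (w (w (w (t) (t)) (w (t) (t))) (p (p (t)))) (r (w (p (t)) (w (t) (t))) (r (w (t) (t)) (r (t) (f) (t)) (t)) (p (p (t)))) (w (w (w (t) (t)) (p (t))) (w (p (t)) (t)))) (w (p (w (p (t)) (w (t) (t)))) (p (p (w (t) (t)))))) = r(1, 0, 2) = 2

value = 2


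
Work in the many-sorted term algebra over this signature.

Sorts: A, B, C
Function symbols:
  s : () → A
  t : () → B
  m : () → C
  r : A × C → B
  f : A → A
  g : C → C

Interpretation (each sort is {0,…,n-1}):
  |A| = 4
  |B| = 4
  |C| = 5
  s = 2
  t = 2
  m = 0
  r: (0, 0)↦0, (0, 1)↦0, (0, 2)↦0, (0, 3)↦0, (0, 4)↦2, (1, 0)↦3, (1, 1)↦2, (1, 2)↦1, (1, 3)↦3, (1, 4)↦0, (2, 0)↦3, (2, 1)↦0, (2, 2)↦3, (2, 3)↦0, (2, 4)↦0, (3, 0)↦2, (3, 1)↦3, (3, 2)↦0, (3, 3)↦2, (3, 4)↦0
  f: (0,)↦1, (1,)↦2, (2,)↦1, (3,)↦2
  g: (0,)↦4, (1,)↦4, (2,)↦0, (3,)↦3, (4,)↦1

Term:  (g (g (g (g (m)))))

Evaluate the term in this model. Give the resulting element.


value = 1

  m = 0
  (g (m)) = g(0,) = 4
  (g (g (m))) = g(4,) = 1
  (g (g (g (m)))) = g(1,) = 4
  (g (g (g (g (m))))) = g(4,) = 1


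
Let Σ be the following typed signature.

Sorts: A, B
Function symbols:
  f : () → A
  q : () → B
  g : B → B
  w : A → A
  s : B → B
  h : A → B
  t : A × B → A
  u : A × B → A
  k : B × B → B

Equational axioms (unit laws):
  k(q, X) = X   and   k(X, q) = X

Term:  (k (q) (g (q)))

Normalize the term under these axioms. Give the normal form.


1. (k (q) (g (q)))  →  (g (q))

normal form = (g (q))


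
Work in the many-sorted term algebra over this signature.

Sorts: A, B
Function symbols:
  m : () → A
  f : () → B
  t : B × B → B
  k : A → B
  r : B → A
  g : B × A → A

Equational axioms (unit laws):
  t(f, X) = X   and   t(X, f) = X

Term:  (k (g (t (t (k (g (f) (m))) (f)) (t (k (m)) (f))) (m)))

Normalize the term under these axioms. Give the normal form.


normal form = (k (g (t (k (g (f) (m))) (k (m))) (m)))

1. (k (g (t (t (k (g (f) (m))) (f)) (t (k (m)) (f))) (m)))  →  (k (g (t (k (g (f) (m))) (t (k (m)) (f))) (m)))
2. (k (g (t (k (g (f) (m))) (t (k (m)) (f))) (m)))  →  (k (g (t (k (g (f) (m))) (k (m))) (m)))


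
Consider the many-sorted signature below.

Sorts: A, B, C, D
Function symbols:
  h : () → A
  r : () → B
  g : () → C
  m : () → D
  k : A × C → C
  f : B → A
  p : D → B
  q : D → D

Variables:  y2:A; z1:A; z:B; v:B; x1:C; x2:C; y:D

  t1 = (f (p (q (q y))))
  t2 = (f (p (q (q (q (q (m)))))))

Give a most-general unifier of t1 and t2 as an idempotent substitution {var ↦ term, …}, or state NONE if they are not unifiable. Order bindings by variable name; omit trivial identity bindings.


{y ↦ (q (q (m)))}


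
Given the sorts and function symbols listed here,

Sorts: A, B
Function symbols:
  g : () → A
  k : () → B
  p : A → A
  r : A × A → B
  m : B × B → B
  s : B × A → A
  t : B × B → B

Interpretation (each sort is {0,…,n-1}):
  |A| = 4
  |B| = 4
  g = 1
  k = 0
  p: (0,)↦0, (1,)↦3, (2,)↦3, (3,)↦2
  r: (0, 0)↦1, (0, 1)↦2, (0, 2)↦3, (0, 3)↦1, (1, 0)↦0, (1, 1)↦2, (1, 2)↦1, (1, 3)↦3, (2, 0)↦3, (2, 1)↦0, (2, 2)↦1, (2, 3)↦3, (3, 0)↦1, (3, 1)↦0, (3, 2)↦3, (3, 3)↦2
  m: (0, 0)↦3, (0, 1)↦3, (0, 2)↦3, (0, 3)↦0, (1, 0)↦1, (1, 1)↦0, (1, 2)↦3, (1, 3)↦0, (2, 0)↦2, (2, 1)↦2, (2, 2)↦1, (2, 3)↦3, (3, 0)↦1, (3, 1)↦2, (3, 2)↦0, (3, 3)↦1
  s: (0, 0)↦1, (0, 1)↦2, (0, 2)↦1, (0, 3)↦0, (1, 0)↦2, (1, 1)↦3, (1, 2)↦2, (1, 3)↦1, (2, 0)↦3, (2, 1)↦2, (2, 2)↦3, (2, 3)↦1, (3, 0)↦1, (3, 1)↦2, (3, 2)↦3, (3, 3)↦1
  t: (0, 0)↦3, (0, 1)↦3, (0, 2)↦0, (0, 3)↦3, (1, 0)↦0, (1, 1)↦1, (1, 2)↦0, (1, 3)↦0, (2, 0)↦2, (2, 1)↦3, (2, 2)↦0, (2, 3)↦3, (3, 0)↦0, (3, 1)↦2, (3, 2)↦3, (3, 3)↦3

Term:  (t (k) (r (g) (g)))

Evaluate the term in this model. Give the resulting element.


value = 0

  k = 0
  g = 1
  g = 1
  (r (g) (g)) = r(1, 1) = 2
  (t (k) (r (g) (g))) = t(0, 2) = 0


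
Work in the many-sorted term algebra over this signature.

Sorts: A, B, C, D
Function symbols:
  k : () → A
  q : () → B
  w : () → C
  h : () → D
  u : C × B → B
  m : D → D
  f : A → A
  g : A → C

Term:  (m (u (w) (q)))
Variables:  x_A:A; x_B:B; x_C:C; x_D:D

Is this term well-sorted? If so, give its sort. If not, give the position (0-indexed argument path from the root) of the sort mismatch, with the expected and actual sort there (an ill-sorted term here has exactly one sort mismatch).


ill-sorted at position [0]: expected D, got B

    (w) : C
    (q) : B
  (u (w) (q)) : B
(m (u (w) (q))) : ✗ arg 0 at [0] has sort B, expected D


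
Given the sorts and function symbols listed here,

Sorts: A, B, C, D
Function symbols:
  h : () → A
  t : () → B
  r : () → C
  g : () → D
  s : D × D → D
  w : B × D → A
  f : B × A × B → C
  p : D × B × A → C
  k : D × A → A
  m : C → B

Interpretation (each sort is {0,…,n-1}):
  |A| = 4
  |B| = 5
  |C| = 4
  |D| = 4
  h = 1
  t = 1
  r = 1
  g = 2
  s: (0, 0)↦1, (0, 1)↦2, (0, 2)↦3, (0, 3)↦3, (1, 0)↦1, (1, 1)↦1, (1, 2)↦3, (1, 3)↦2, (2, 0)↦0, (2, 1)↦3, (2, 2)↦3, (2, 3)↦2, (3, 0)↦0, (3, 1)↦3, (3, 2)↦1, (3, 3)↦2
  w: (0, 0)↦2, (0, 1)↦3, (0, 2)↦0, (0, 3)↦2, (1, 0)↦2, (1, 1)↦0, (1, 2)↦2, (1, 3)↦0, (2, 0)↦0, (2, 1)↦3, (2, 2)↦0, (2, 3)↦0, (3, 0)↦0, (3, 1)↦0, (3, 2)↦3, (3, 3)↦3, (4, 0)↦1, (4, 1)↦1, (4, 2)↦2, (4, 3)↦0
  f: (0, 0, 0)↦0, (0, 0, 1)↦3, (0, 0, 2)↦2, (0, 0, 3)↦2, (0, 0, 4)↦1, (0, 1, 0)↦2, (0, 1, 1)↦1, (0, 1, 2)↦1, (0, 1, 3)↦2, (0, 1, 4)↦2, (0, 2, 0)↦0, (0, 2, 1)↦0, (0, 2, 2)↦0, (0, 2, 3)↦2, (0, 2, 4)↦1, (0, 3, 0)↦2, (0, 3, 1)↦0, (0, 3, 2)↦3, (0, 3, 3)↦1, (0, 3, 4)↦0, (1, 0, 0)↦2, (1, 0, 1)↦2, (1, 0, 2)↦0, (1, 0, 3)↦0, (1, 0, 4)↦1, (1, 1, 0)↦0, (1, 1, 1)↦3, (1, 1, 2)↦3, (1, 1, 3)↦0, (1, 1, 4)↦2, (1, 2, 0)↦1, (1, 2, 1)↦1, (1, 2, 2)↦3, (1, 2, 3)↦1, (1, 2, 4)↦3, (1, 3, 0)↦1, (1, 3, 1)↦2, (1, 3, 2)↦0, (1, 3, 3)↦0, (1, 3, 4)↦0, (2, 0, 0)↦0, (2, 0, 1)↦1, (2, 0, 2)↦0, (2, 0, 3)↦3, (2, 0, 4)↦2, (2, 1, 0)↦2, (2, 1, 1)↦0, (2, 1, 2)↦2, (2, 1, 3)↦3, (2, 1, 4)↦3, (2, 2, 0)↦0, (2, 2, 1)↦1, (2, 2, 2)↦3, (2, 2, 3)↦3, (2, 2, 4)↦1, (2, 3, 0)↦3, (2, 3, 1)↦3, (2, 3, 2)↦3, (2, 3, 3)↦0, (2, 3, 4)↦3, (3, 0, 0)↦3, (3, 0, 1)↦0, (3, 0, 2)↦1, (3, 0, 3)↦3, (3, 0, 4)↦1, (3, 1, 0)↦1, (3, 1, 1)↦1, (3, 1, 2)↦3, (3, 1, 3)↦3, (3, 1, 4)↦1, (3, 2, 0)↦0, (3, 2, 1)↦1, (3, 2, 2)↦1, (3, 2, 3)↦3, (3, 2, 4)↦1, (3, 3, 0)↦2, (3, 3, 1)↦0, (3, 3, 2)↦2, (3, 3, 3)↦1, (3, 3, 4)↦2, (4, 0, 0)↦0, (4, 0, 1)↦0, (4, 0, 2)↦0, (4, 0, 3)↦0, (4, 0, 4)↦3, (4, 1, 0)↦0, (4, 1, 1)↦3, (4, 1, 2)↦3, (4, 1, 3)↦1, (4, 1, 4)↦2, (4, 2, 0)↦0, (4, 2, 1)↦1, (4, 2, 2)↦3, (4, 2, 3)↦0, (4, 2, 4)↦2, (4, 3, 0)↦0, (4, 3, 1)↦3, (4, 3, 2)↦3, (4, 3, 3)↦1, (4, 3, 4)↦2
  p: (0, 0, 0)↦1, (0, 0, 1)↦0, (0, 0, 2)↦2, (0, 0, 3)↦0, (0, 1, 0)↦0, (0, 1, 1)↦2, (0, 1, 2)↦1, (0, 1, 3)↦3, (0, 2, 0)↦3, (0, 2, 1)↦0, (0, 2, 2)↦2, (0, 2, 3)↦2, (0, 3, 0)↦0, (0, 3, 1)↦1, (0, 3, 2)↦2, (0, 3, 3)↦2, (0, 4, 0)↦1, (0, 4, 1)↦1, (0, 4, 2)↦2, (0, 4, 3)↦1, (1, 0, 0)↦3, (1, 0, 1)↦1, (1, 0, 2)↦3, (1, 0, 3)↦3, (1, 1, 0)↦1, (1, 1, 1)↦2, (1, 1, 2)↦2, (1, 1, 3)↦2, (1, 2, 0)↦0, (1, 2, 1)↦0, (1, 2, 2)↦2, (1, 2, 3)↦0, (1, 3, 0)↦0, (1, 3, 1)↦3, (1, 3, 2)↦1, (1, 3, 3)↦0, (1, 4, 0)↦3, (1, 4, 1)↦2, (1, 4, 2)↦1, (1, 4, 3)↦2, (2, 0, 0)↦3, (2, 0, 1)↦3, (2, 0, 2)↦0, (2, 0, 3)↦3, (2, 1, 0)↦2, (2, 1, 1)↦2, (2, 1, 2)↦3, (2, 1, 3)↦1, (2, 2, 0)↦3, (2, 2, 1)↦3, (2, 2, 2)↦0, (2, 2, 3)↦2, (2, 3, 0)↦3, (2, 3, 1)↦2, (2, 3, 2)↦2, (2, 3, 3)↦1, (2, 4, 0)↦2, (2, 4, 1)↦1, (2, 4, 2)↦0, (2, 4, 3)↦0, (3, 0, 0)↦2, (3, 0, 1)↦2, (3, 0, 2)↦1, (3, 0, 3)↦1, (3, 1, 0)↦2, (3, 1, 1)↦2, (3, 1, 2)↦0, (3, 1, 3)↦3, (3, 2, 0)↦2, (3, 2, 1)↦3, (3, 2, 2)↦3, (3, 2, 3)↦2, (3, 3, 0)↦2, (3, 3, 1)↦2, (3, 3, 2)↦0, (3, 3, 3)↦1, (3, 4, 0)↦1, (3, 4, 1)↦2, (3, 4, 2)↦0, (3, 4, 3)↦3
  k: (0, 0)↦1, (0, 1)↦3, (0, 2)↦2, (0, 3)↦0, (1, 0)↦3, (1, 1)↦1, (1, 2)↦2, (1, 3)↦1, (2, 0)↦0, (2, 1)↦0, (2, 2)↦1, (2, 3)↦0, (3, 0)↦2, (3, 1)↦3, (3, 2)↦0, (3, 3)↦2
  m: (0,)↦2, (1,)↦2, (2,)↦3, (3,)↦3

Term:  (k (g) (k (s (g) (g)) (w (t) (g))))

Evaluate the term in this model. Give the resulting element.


  g = 2
  g = 2
  g = 2
  (s (g) (g)) = s(2, 2) = 3
  t = 1
  g = 2
  (w (t) (g)) = w(1, 2) = 2
  (k (s (g) (g)) (w (t) (g))) = k(3, 2) = 0
  (k (g) (k (s (g) (g)) (w (t) (g)))) = k(2, 0) = 0

value = 0


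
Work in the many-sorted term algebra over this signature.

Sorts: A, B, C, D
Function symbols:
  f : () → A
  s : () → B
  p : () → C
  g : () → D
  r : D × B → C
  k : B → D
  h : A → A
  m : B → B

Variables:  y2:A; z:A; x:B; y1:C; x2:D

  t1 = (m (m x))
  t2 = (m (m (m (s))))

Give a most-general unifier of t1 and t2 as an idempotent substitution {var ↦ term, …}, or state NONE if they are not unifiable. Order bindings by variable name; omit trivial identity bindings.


{x ↦ (m (s))}


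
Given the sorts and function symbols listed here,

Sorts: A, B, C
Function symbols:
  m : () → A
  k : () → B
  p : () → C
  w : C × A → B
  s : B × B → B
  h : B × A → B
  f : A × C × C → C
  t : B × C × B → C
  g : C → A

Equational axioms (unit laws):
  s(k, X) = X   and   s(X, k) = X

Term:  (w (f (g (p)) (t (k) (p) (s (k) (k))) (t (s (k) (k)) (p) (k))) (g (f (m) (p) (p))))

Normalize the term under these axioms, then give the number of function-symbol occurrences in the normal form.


size = 17

1. (w (f (g (p)) (t (k) (p) (s (k) (k))) (t (s (k) (k)) (p) (k))) (g (f (m) (p) (p))))  →  (w (f (g (p)) (t (k) (p) (k)) (t (s (k) (k)) (p) (k))) (g (f (m) (p) (p))))
2. (w (f (g (p)) (t (k) (p) (k)) (t (s (k) (k)) (p) (k))) (g (f (m) (p) (p))))  →  (w (f (g (p)) (t (k) (p) (k)) (t (k) (p) (k))) (g (f (m) (p) (p))))
normal form: (w (f (g (p)) (t (k) (p) (k)) (t (k) (p) (k))) (g (f (m) (p) (p))))


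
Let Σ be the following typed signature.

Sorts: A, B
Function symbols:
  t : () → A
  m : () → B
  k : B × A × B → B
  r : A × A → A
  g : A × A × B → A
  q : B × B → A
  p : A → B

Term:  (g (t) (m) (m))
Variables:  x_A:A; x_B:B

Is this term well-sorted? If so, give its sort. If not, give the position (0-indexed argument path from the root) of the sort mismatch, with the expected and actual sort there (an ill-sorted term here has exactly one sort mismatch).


ill-sorted at position [1]: expected A, got B

  (t) : A
  (m) : B
  (m) : B
(g (t) (m) (m)) : ✗ arg 1 at [1] has sort B, expected A


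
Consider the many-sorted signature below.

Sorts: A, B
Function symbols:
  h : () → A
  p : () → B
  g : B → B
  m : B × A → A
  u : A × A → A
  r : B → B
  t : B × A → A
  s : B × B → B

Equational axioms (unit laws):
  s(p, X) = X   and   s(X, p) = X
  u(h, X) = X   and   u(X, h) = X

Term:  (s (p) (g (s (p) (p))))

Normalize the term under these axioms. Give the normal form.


1. (s (p) (g (s (p) (p))))  →  (g (s (p) (p)))
2. (g (s (p) (p)))  →  (g (p))

normal form = (g (p))


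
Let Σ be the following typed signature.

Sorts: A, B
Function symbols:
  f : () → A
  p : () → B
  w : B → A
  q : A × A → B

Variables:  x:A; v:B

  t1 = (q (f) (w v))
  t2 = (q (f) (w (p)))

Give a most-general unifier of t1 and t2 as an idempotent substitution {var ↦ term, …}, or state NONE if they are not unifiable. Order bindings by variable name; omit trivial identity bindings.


{v ↦ (p)}


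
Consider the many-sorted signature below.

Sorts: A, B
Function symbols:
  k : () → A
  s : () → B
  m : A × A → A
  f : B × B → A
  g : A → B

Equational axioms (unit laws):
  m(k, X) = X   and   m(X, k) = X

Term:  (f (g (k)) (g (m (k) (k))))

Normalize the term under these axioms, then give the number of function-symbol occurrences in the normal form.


size = 5

1. (f (g (k)) (g (m (k) (k))))  →  (f (g (k)) (g (k)))
normal form: (f (g (k)) (g (k)))


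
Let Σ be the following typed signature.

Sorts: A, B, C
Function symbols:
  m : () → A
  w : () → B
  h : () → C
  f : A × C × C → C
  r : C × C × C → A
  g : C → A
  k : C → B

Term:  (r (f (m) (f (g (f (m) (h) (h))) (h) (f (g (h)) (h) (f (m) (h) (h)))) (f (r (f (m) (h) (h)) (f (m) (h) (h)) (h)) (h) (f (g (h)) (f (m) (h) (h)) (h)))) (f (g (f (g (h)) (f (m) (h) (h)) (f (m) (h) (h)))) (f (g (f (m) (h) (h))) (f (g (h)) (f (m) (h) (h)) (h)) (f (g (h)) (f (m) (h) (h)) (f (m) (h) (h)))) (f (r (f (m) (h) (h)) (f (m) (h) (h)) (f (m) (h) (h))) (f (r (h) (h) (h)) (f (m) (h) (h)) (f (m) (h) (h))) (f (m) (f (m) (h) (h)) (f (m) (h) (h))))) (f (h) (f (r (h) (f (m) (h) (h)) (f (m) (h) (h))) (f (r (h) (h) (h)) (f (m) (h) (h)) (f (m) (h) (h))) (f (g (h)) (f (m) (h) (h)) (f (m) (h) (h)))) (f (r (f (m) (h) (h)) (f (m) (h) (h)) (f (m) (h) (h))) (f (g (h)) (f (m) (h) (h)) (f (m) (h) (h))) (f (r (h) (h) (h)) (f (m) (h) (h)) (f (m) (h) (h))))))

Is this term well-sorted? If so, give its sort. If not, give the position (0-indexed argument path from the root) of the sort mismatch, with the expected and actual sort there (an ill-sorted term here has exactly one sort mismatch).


    (m) : A
          (m) : A
          (h) : C
          (h) : C
        (f (m) (h) (h)) : C
      (g (f (m) (h) (h))) : A
      (h) : C
          (h) : C
        (g (h)) : A
        (h) : C
          (m) : A
          (h) : C
          (h) : C
        (f (m) (h) (h)) : C
      (f (g (h)) (h) (f (m) (h) (h))) : C
    (f (g (f (m) (h) (h))) (h) (f (g (h)) (h) (f (m) (h) (h)))) : C
          (m) : A
          (h) : C
          (h) : C
        (f (m) (h) (h)) : C
          (m) : A
          (h) : C
          (h) : C
        (f (m) (h) (h)) : C
        (h) : C
      (r (f (m) (h) (h)) (f (m) (h) (h)) (h)) : A
      (h) : C
          (h) : C
        (g (h)) : A
          (m) : A
          (h) : C
          (h) : C
        (f (m) (h) (h)) : C
        (h) : C
      (f (g (h)) (f (m) (h) (h)) (h)) : C
    (f (r (f (m) (h) (h)) (f (m) (h) (h)) (h)) (h) (f (g (h)) (f (m) (h) (h)) (h))) : C
  (f (m) (f (g (f (m) (h) (h))) (h) (f (g (h)) (h) (f (m) (h) (h)))) (f (r (f (m) (h) (h)) (f (m) (h) (h)) (h)) (h) (f (g (h)) (f (m) (h) (h)) (h)))) : C
          (h) : C
        (g (h)) : A
          (m) : A
          (h) : C
          (h) : C
        (f (m) (h) (h)) : C
          (m) : A
          (h) : C
          (h) : C
        (f (m) (h) (h)) : C
      (f (g (h)) (f (m) (h) (h)) (f (m) (h) (h))) : C
    (g (f (g (h)) (f (m) (h) (h)) (f (m) (h) (h)))) : A
          (m) : A
          (h) : C
          (h) : C
        (f (m) (h) (h)) : C
      (g (f (m) (h) (h))) : A
          (h) : C
        (g (h)) : A
          (m) : A
          (h) : C
          (h) : C
        (f (m) (h) (h)) : C
        (h) : C
      (f (g (h)) (f (m) (h) (h)) (h)) : C
          (h) : C
        (g (h)) : A
          (m) : A
          (h) : C
          (h) : C
        (f (m) (h) (h)) : C
          (m) : A
          (h) : C
          (h) : C
        (f (m) (h) (h)) : C
      (f (g (h)) (f (m) (h) (h)) (f (m) (h) (h))) : C
    (f (g (f (m) (h) (h))) (f (g (h)) (f (m) (h) (h)) (h)) (f (g (h)) (f (m) (h) (h)) (f (m) (h) (h)))) : C
          (m) : A
          (h) : C
          (h) : C
        (f (m) (h) (h)) : C
          (m) : A
          (h) : C
          (h) : C
        (f (m) (h) (h)) : C
          (m) : A
          (h) : C
          (h) : C
        (f (m) (h) (h)) : C
      (r (f (m) (h) (h)) (f (m) (h) (h)) (f (m) (h) (h))) : A
          (h) : C
          (h) : C
          (h) : C
        (r (h) (h) (h)) : A
          (m) : A
          (h) : C
          (h) : C
        (f (m) (h) (h)) : C
          (m) : A
          (h) : C
          (h) : C
        (f (m) (h) (h)) : C
      (f (r (h) (h) (h)) (f (m) (h) (h)) (f (m) (h) (h))) : C
        (m) : A
          (m) : A
          (h) : C
          (h) : C
        (f (m) (h) (h)) : C
          (m) : A
          (h) : C
          (h) : C
        (f (m) (h) (h)) : C
      (f (m) (f (m) (h) (h)) (f (m) (h) (h))) : C
    (f (r (f (m) (h) (h)) (f (m) (h) (h)) (f (m) (h) (h))) (f (r (h) (h) (h)) (f (m) (h) (h)) (f (m) (h) (h))) (f (m) (f (m) (h) (h)) (f (m) (h) (h)))) : C
  (f (g (f (g (h)) (f (m) (h) (h)) (f (m) (h) (h)))) (f (g (f (m) (h) (h))) (f (g (h)) (f (m) (h) (h)) (h)) (f (g (h)) (f (m) (h) (h)) (f (m) (h) (h)))) (f (r (f (m) (h) (h)) (f (m) (h) (h)) (f (m) (h) (h))) (f (r (h) (h) (h)) (f (m) (h) (h)) (f (m) (h) (h))) (f (m) (f (m) (h) (h)) (f (m) (h) (h))))) : C
    (h) : C
        (h) : C
          (m) : A
          (h) : C
          (h) : C
        (f (m) (h) (h)) : C
          (m) : A
          (h) : C
          (h) : C
        (f (m) (h) (h)) : C
      (r (h) (f (m) (h) (h)) (f (m) (h) (h))) : A
          (h) : C
          (h) : C
          (h) : C
        (r (h) (h) (h)) : A
          (m) : A
          (h) : C
          (h) : C
        (f (m) (h) (h)) : C
          (m) : A
          (h) : C
          (h) : C
        (f (m) (h) (h)) : C
      (f (r (h) (h) (h)) (f (m) (h) (h)) (f (m) (h) (h))) : C
          (h) : C
        (g (h)) : A
          (m) : A
          (h) : C
          (h) : C
        (f (m) (h) (h)) : C
          (m) : A
          (h) : C
          (h) : C
        (f (m) (h) (h)) : C
      (f (g (h)) (f (m) (h) (h)) (f (m) (h) (h))) : C
    (f (r (h) (f (m) (h) (h)) (f (m) (h) (h))) (f (r (h) (h) (h)) (f (m) (h) (h)) (f (m) (h) (h))) (f (g (h)) (f (m) (h) (h)) (f (m) (h) (h)))) : C
          (m) : A
          (h) : C
          (h) : C
        (f (m) (h) (h)) : C
          (m) : A
          (h) : C
          (h) : C
        (f (m) (h) (h)) : C
          (m) : A
          (h) : C
          (h) : C
        (f (m) (h) (h)) : C
      (r (f (m) (h) (h)) (f (m) (h) (h)) (f (m) (h) (h))) : A
          (h) : C
        (g (h)) : A
          (m) : A
          (h) : C
          (h) : C
        (f (m) (h) (h)) : C
          (m) : A
          (h) : C
          (h) : C
        (f (m) (h) (h)) : C
      (f (g (h)) (f (m) (h) (h)) (f (m) (h) (h))) : C
          (h) : C
          (h) : C
          (h) : C
        (r (h) (h) (h)) : A
          (m) : A
          (h) : C
          (h) : C
        (f (m) (h) (h)) : C
          (m) : A
          (h) : C
          (h) : C
        (f (m) (h) (h)) : C
      (f (r (h) (h) (h)) (f (m) (h) (h)) (f (m) (h) (h))) : C
    (f (r (f (m) (h) (h)) (f (m) (h) (h)) (f (m) (h) (h))) (f (g (h)) (f (m) (h) (h)) (f (m) (h) (h))) (f (r (h) (h) (h)) (f (m) (h) (h)) (f (m) (h) (h)))) : C
  (f (h) (f (r (h) (f (m) (h) (h)) (f (m) (h) (h))) (f (r (h) (h) (h)) (f (m) (h) (h)) (f (m) (h) (h))) (f (g (h)) (f (m) (h) (h)) (f (m) (h) (h)))) (f (r (f (m) (h) (h)) (f (m) (h) (h)) (f (m) (h) (h))) (f (g (h)) (f (m) (h) (h)) (f (m) (h) (h))) (f (r (h) (h) (h)) (f (m) (h) (h)) (f (m) (h) (h))))) : ✗ arg 0 at [2, 0] has sort C, expected A

ill-sorted at position [2, 0]: expected A, got C
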